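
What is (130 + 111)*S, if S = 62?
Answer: 14942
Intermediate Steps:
(130 + 111)*S = (130 + 111)*62 = 241*62 = 14942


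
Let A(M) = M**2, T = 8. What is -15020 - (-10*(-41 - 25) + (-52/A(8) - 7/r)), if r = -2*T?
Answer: -125437/8 ≈ -15680.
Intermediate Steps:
r = -16 (r = -2*8 = -16)
-15020 - (-10*(-41 - 25) + (-52/A(8) - 7/r)) = -15020 - (-10*(-41 - 25) + (-52/(8**2) - 7/(-16))) = -15020 - (-10*(-66) + (-52/64 - 7*(-1/16))) = -15020 - (660 + (-52*1/64 + 7/16)) = -15020 - (660 + (-13/16 + 7/16)) = -15020 - (660 - 3/8) = -15020 - 1*5277/8 = -15020 - 5277/8 = -125437/8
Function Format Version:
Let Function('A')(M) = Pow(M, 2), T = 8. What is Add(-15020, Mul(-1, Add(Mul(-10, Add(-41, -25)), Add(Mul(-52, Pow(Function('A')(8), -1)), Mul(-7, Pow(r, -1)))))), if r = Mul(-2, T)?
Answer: Rational(-125437, 8) ≈ -15680.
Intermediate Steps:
r = -16 (r = Mul(-2, 8) = -16)
Add(-15020, Mul(-1, Add(Mul(-10, Add(-41, -25)), Add(Mul(-52, Pow(Function('A')(8), -1)), Mul(-7, Pow(r, -1)))))) = Add(-15020, Mul(-1, Add(Mul(-10, Add(-41, -25)), Add(Mul(-52, Pow(Pow(8, 2), -1)), Mul(-7, Pow(-16, -1)))))) = Add(-15020, Mul(-1, Add(Mul(-10, -66), Add(Mul(-52, Pow(64, -1)), Mul(-7, Rational(-1, 16)))))) = Add(-15020, Mul(-1, Add(660, Add(Mul(-52, Rational(1, 64)), Rational(7, 16))))) = Add(-15020, Mul(-1, Add(660, Add(Rational(-13, 16), Rational(7, 16))))) = Add(-15020, Mul(-1, Add(660, Rational(-3, 8)))) = Add(-15020, Mul(-1, Rational(5277, 8))) = Add(-15020, Rational(-5277, 8)) = Rational(-125437, 8)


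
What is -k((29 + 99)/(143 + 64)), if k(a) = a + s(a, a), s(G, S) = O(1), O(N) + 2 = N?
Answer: 79/207 ≈ 0.38164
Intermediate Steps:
O(N) = -2 + N
s(G, S) = -1 (s(G, S) = -2 + 1 = -1)
k(a) = -1 + a (k(a) = a - 1 = -1 + a)
-k((29 + 99)/(143 + 64)) = -(-1 + (29 + 99)/(143 + 64)) = -(-1 + 128/207) = -1*(-79/207) = 79/207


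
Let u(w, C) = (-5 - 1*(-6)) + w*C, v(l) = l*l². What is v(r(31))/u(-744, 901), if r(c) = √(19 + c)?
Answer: -250*√2/670343 ≈ -0.00052742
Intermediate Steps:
v(l) = l³
u(w, C) = 1 + C*w (u(w, C) = (-5 + 6) + C*w = 1 + C*w)
v(r(31))/u(-744, 901) = (√(19 + 31))³/(1 + 901*(-744)) = (√50)³/(1 - 670344) = (5*√2)³/(-670343) = (250*√2)*(-1/670343) = -250*√2/670343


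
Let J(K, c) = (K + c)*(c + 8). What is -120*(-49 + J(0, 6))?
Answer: -4200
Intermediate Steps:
J(K, c) = (8 + c)*(K + c) (J(K, c) = (K + c)*(8 + c) = (8 + c)*(K + c))
-120*(-49 + J(0, 6)) = -120*(-49 + (6**2 + 8*0 + 8*6 + 0*6)) = -120*(-49 + (36 + 0 + 48 + 0)) = -120*(-49 + 84) = -120*35 = -4200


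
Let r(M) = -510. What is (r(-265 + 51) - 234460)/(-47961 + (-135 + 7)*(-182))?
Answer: 46994/4933 ≈ 9.5265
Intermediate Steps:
(r(-265 + 51) - 234460)/(-47961 + (-135 + 7)*(-182)) = (-510 - 234460)/(-47961 + (-135 + 7)*(-182)) = -234970/(-47961 - 128*(-182)) = -234970/(-47961 + 23296) = -234970/(-24665) = -234970*(-1/24665) = 46994/4933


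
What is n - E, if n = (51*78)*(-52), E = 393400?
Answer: -600256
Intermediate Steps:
n = -206856 (n = 3978*(-52) = -206856)
n - E = -206856 - 1*393400 = -206856 - 393400 = -600256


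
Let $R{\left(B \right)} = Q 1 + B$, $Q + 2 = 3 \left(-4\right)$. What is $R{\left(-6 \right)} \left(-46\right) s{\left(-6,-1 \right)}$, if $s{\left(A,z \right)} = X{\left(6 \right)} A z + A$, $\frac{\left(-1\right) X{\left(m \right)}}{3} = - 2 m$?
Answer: $193200$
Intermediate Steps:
$X{\left(m \right)} = 6 m$ ($X{\left(m \right)} = - 3 \left(- 2 m\right) = 6 m$)
$Q = -14$ ($Q = -2 + 3 \left(-4\right) = -2 - 12 = -14$)
$R{\left(B \right)} = -14 + B$ ($R{\left(B \right)} = \left(-14\right) 1 + B = -14 + B$)
$s{\left(A,z \right)} = A + 36 A z$ ($s{\left(A,z \right)} = 6 \cdot 6 A z + A = 36 A z + A = A + 36 A z$)
$R{\left(-6 \right)} \left(-46\right) s{\left(-6,-1 \right)} = \left(-14 - 6\right) \left(-46\right) \left(- 6 \left(1 + 36 \left(-1\right)\right)\right) = \left(-20\right) \left(-46\right) \left(- 6 \left(1 - 36\right)\right) = 920 \left(\left(-6\right) \left(-35\right)\right) = 920 \cdot 210 = 193200$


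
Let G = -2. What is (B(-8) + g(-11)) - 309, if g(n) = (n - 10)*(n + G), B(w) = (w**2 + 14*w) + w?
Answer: -92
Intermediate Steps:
B(w) = w**2 + 15*w
g(n) = (-10 + n)*(-2 + n) (g(n) = (n - 10)*(n - 2) = (-10 + n)*(-2 + n))
(B(-8) + g(-11)) - 309 = (-8*(15 - 8) + (20 + (-11)**2 - 12*(-11))) - 309 = (-8*7 + (20 + 121 + 132)) - 309 = (-56 + 273) - 309 = 217 - 309 = -92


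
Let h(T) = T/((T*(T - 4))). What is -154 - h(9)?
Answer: -771/5 ≈ -154.20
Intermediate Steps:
h(T) = 1/(-4 + T) (h(T) = T/((T*(-4 + T))) = T*(1/(T*(-4 + T))) = 1/(-4 + T))
-154 - h(9) = -154 - 1/(-4 + 9) = -154 - 1/5 = -154 - 1*⅕ = -154 - ⅕ = -771/5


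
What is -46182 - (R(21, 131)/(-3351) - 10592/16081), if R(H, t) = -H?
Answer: -829531394117/17962477 ≈ -46181.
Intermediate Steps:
-46182 - (R(21, 131)/(-3351) - 10592/16081) = -46182 - (-1*21/(-3351) - 10592/16081) = -46182 - (-21*(-1/3351) - 10592*1/16081) = -46182 - (7/1117 - 10592/16081) = -46182 - 1*(-11718697/17962477) = -46182 + 11718697/17962477 = -829531394117/17962477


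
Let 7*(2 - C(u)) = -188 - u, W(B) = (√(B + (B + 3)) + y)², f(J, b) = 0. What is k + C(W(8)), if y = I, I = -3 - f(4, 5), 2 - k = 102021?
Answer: -713931/7 + (3 - √19)²/7 ≈ -1.0199e+5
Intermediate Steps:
k = -102019 (k = 2 - 1*102021 = 2 - 102021 = -102019)
I = -3 (I = -3 - 1*0 = -3 + 0 = -3)
y = -3
W(B) = (-3 + √(3 + 2*B))² (W(B) = (√(B + (B + 3)) - 3)² = (√(B + (3 + B)) - 3)² = (√(3 + 2*B) - 3)² = (-3 + √(3 + 2*B))²)
C(u) = 202/7 + u/7 (C(u) = 2 - (-188 - u)/7 = 2 + (188/7 + u/7) = 202/7 + u/7)
k + C(W(8)) = -102019 + (202/7 + (-3 + √(3 + 2*8))²/7) = -102019 + (202/7 + (-3 + √(3 + 16))²/7) = -102019 + (202/7 + (-3 + √19)²/7) = -713931/7 + (-3 + √19)²/7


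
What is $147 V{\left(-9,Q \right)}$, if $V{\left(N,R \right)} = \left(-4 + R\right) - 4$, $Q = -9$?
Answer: $-2499$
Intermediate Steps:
$V{\left(N,R \right)} = -8 + R$
$147 V{\left(-9,Q \right)} = 147 \left(-8 - 9\right) = 147 \left(-17\right) = -2499$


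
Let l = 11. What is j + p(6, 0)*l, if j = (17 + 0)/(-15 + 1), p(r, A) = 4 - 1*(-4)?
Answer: 1215/14 ≈ 86.786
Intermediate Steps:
p(r, A) = 8 (p(r, A) = 4 + 4 = 8)
j = -17/14 (j = 17/(-14) = 17*(-1/14) = -17/14 ≈ -1.2143)
j + p(6, 0)*l = -17/14 + 8*11 = -17/14 + 88 = 1215/14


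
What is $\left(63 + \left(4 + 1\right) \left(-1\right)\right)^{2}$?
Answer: $3364$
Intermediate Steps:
$\left(63 + \left(4 + 1\right) \left(-1\right)\right)^{2} = \left(63 + 5 \left(-1\right)\right)^{2} = \left(63 - 5\right)^{2} = 58^{2} = 3364$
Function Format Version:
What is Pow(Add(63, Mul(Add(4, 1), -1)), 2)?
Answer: 3364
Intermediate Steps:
Pow(Add(63, Mul(Add(4, 1), -1)), 2) = Pow(Add(63, Mul(5, -1)), 2) = Pow(Add(63, -5), 2) = Pow(58, 2) = 3364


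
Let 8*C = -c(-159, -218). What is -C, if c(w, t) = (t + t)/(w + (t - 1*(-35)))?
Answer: 109/684 ≈ 0.15936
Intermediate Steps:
c(w, t) = 2*t/(35 + t + w) (c(w, t) = (2*t)/(w + (t + 35)) = (2*t)/(w + (35 + t)) = (2*t)/(35 + t + w) = 2*t/(35 + t + w))
C = -109/684 (C = (-2*(-218)/(35 - 218 - 159))/8 = (-2*(-218)/(-342))/8 = (-2*(-218)*(-1)/342)/8 = (-1*218/171)/8 = (⅛)*(-218/171) = -109/684 ≈ -0.15936)
-C = -1*(-109/684) = 109/684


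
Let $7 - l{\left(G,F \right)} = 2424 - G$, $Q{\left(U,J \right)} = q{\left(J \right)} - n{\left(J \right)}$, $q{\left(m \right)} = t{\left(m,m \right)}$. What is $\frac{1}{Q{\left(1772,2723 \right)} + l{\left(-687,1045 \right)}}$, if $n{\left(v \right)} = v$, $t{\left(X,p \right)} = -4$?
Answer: $- \frac{1}{5831} \approx -0.0001715$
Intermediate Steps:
$q{\left(m \right)} = -4$
$Q{\left(U,J \right)} = -4 - J$
$l{\left(G,F \right)} = -2417 + G$ ($l{\left(G,F \right)} = 7 - \left(2424 - G\right) = 7 + \left(-2424 + G\right) = -2417 + G$)
$\frac{1}{Q{\left(1772,2723 \right)} + l{\left(-687,1045 \right)}} = \frac{1}{\left(-4 - 2723\right) - 3104} = \frac{1}{-2727 - 3104} = \frac{1}{-5831} = - \frac{1}{5831}$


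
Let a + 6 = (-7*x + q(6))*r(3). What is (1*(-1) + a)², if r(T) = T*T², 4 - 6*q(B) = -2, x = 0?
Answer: 400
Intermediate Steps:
q(B) = 1 (q(B) = ⅔ - ⅙*(-2) = ⅔ + ⅓ = 1)
r(T) = T³
a = 21 (a = -6 + (-7*0 + 1)*3³ = -6 + (0 + 1)*27 = -6 + 1*27 = -6 + 27 = 21)
(1*(-1) + a)² = (1*(-1) + 21)² = (-1 + 21)² = 20² = 400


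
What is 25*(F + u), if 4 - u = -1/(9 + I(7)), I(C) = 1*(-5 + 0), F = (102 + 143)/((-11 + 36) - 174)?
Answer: 38825/596 ≈ 65.143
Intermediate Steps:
F = -245/149 (F = 245/(25 - 174) = 245/(-149) = 245*(-1/149) = -245/149 ≈ -1.6443)
I(C) = -5 (I(C) = 1*(-5) = -5)
u = 17/4 (u = 4 - (-1)/(9 - 5) = 4 - (-1)/4 = 4 - 1*(-¼) = 4 + ¼ = 17/4 ≈ 4.2500)
25*(F + u) = 25*(-245/149 + 17/4) = 25*(1553/596) = 38825/596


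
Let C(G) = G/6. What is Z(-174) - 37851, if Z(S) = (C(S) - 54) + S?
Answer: -38108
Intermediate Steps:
C(G) = G/6 (C(G) = G*(⅙) = G/6)
Z(S) = -54 + 7*S/6 (Z(S) = (S/6 - 54) + S = (-54 + S/6) + S = -54 + 7*S/6)
Z(-174) - 37851 = (-54 + (7/6)*(-174)) - 37851 = (-54 - 203) - 37851 = -257 - 37851 = -38108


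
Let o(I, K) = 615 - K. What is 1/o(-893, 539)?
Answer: 1/76 ≈ 0.013158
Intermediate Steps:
1/o(-893, 539) = 1/(615 - 1*539) = 1/(615 - 539) = 1/76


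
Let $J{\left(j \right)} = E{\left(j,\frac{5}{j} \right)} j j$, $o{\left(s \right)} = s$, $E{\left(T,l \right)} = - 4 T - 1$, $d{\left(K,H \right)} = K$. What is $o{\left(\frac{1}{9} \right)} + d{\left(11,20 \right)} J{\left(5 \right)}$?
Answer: $- \frac{51974}{9} \approx -5774.9$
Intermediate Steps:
$E{\left(T,l \right)} = -1 - 4 T$
$J{\left(j \right)} = j^{2} \left(-1 - 4 j\right)$ ($J{\left(j \right)} = \left(-1 - 4 j\right) j j = j \left(-1 - 4 j\right) j = j^{2} \left(-1 - 4 j\right)$)
$o{\left(\frac{1}{9} \right)} + d{\left(11,20 \right)} J{\left(5 \right)} = \frac{1}{9} + 11 \cdot 5^{2} \left(-1 - 20\right) = \frac{1}{9} + 11 \cdot 25 \left(-1 - 20\right) = \frac{1}{9} + 11 \cdot 25 \left(-21\right) = \frac{1}{9} + 11 \left(-525\right) = \frac{1}{9} - 5775 = - \frac{51974}{9}$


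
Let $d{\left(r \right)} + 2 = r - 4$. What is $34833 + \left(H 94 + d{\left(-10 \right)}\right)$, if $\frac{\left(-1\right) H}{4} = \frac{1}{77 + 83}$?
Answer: $\frac{696293}{20} \approx 34815.0$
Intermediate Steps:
$H = - \frac{1}{40}$ ($H = - \frac{4}{77 + 83} = - \frac{4}{160} = \left(-4\right) \frac{1}{160} = - \frac{1}{40} \approx -0.025$)
$d{\left(r \right)} = -6 + r$ ($d{\left(r \right)} = -2 + \left(r - 4\right) = -2 + \left(-4 + r\right) = -6 + r$)
$34833 + \left(H 94 + d{\left(-10 \right)}\right) = 34833 - \frac{367}{20} = \frac{696293}{20}$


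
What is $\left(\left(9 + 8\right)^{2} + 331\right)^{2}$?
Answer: $384400$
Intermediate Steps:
$\left(\left(9 + 8\right)^{2} + 331\right)^{2} = \left(17^{2} + 331\right)^{2} = \left(289 + 331\right)^{2} = 620^{2} = 384400$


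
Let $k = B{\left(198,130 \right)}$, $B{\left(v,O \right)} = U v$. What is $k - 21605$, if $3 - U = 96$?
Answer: $-40019$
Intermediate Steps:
$U = -93$ ($U = 3 - 96 = -93$)
$B{\left(v,O \right)} = - 93 v$
$k = -18414$ ($k = \left(-93\right) 198 = -18414$)
$k - 21605 = -18414 - 21605 = -40019$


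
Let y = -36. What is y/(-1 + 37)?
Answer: -1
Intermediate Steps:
y/(-1 + 37) = -36/(-1 + 37) = -36/36 = -36*1/36 = -1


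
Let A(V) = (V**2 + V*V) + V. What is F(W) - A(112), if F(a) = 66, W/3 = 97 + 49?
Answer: -25134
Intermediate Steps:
W = 438 (W = 3*(97 + 49) = 3*146 = 438)
A(V) = V + 2*V**2 (A(V) = (V**2 + V**2) + V = 2*V**2 + V = V + 2*V**2)
F(W) - A(112) = 66 - 112*(1 + 2*112) = 66 - 112*(1 + 224) = 66 - 112*225 = 66 - 1*25200 = 66 - 25200 = -25134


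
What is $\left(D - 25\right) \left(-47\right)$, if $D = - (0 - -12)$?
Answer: $1739$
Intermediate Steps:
$D = -12$ ($D = - (0 + 12) = \left(-1\right) 12 = -12$)
$\left(D - 25\right) \left(-47\right) = \left(-12 - 25\right) \left(-47\right) = \left(-37\right) \left(-47\right) = 1739$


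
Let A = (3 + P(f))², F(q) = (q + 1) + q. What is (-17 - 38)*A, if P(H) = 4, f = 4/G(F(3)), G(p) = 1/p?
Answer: -2695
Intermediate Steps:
F(q) = 1 + 2*q (F(q) = (1 + q) + q = 1 + 2*q)
f = 28 (f = 4/(1/(1 + 2*3)) = 4/(1/(1 + 6)) = 4/(1/7) = 4/(⅐) = 4*7 = 28)
A = 49 (A = (3 + 4)² = 7² = 49)
(-17 - 38)*A = (-17 - 38)*49 = -55*49 = -2695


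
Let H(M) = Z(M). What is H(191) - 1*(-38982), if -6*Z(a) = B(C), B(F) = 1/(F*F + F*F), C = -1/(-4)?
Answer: 116942/3 ≈ 38981.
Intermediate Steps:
C = ¼ (C = -1*(-¼) = ¼ ≈ 0.25000)
B(F) = 1/(2*F²) (B(F) = 1/(F² + F²) = 1/(2*F²))
Z(a) = -4/3 (Z(a) = -1/(12*4⁻²) = -16/12 = -⅙*8 = -4/3)
H(M) = -4/3
H(191) - 1*(-38982) = -4/3 - 1*(-38982) = -4/3 + 38982 = 116942/3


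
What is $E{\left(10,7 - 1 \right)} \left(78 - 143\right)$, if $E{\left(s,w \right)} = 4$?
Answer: $-260$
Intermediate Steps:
$E{\left(10,7 - 1 \right)} \left(78 - 143\right) = 4 \left(78 - 143\right) = 4 \left(-65\right) = -260$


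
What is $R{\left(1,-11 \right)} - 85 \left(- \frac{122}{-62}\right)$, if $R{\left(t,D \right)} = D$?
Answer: $- \frac{5526}{31} \approx -178.26$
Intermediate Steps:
$R{\left(1,-11 \right)} - 85 \left(- \frac{122}{-62}\right) = -11 - 85 \left(- \frac{122}{-62}\right) = -11 - 85 \left(\left(-122\right) \left(- \frac{1}{62}\right)\right) = -11 - \frac{5185}{31} = - \frac{5526}{31}$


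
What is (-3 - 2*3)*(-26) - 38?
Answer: 196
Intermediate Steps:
(-3 - 2*3)*(-26) - 38 = (-3 - 6)*(-26) - 38 = -9*(-26) - 38 = 234 - 38 = 196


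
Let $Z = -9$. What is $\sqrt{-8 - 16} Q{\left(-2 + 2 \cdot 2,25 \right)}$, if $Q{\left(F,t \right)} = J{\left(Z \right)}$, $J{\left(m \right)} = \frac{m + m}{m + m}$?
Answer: $2 i \sqrt{6} \approx 4.899 i$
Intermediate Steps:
$J{\left(m \right)} = 1$ ($J{\left(m \right)} = \frac{2 m}{2 m} = 2 m \frac{1}{2 m} = 1$)
$Q{\left(F,t \right)} = 1$
$\sqrt{-8 - 16} Q{\left(-2 + 2 \cdot 2,25 \right)} = \sqrt{-8 - 16} \cdot 1 = \sqrt{-24} \cdot 1 = 2 i \sqrt{6} \cdot 1 = 2 i \sqrt{6}$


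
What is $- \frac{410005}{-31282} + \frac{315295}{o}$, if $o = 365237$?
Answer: $\frac{159612054375}{11425343834} \approx 13.97$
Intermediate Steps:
$- \frac{410005}{-31282} + \frac{315295}{o} = - \frac{410005}{-31282} + \frac{315295}{365237} = \left(-410005\right) \left(- \frac{1}{31282}\right) + 315295 \cdot \frac{1}{365237} = \frac{410005}{31282} + \frac{315295}{365237} = \frac{159612054375}{11425343834}$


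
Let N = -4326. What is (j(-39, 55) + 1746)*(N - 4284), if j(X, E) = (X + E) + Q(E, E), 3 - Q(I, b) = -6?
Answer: -15248310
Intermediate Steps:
Q(I, b) = 9 (Q(I, b) = 3 - 1*(-6) = 3 + 6 = 9)
j(X, E) = 9 + E + X (j(X, E) = (X + E) + 9 = (E + X) + 9 = 9 + E + X)
(j(-39, 55) + 1746)*(N - 4284) = ((9 + 55 - 39) + 1746)*(-4326 - 4284) = (25 + 1746)*(-8610) = 1771*(-8610) = -15248310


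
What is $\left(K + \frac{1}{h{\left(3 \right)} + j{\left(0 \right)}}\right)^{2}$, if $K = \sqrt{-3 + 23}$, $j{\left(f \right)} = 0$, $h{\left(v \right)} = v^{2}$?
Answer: $\frac{1621}{81} + \frac{4 \sqrt{5}}{9} \approx 21.006$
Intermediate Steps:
$K = 2 \sqrt{5}$ ($K = \sqrt{20} = 2 \sqrt{5} \approx 4.4721$)
$\left(K + \frac{1}{h{\left(3 \right)} + j{\left(0 \right)}}\right)^{2} = \left(2 \sqrt{5} + \frac{1}{3^{2} + 0}\right)^{2} = \left(2 \sqrt{5} + \frac{1}{9 + 0}\right)^{2} = \left(2 \sqrt{5} + \frac{1}{9}\right)^{2} = \left(\frac{1}{9} + 2 \sqrt{5}\right)^{2}$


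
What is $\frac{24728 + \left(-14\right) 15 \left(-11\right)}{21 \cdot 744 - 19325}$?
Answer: $- \frac{27038}{3701} \approx -7.3056$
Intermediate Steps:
$\frac{24728 + \left(-14\right) 15 \left(-11\right)}{21 \cdot 744 - 19325} = \frac{24728 - -2310}{15624 - 19325} = \frac{24728 + 2310}{-3701} = 27038 \left(- \frac{1}{3701}\right) = - \frac{27038}{3701}$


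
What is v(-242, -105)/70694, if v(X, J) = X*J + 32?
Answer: 12721/35347 ≈ 0.35989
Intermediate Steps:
v(X, J) = 32 + J*X (v(X, J) = J*X + 32 = 32 + J*X)
v(-242, -105)/70694 = (32 - 105*(-242))/70694 = (32 + 25410)*(1/70694) = 25442*(1/70694) = 12721/35347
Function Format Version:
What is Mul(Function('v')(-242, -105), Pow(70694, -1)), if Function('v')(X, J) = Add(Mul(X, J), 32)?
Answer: Rational(12721, 35347) ≈ 0.35989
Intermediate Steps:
Function('v')(X, J) = Add(32, Mul(J, X)) (Function('v')(X, J) = Add(Mul(J, X), 32) = Add(32, Mul(J, X)))
Mul(Function('v')(-242, -105), Pow(70694, -1)) = Mul(Add(32, Mul(-105, -242)), Pow(70694, -1)) = Mul(Add(32, 25410), Rational(1, 70694)) = Mul(25442, Rational(1, 70694)) = Rational(12721, 35347)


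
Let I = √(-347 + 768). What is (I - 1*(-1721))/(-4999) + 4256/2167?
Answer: 17546337/10832833 - √421/4999 ≈ 1.6156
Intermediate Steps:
I = √421 ≈ 20.518
(I - 1*(-1721))/(-4999) + 4256/2167 = (√421 - 1*(-1721))/(-4999) + 4256/2167 = (√421 + 1721)*(-1/4999) + 4256*(1/2167) = (1721 + √421)*(-1/4999) + 4256/2167 = (-1721/4999 - √421/4999) + 4256/2167 = 17546337/10832833 - √421/4999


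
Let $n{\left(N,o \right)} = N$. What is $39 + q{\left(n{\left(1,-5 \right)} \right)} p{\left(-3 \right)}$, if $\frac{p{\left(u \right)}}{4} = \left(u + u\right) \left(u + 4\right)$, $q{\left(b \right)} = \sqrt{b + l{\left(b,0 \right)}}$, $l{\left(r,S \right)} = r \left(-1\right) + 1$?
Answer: $15$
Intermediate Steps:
$l{\left(r,S \right)} = 1 - r$ ($l{\left(r,S \right)} = - r + 1 = 1 - r$)
$q{\left(b \right)} = 1$ ($q{\left(b \right)} = \sqrt{b - \left(-1 + b\right)} = \sqrt{1} = 1$)
$p{\left(u \right)} = 8 u \left(4 + u\right)$ ($p{\left(u \right)} = 4 \left(u + u\right) \left(u + 4\right) = 4 \cdot 2 u \left(4 + u\right) = 8 u \left(4 + u\right)$)
$39 + q{\left(n{\left(1,-5 \right)} \right)} p{\left(-3 \right)} = 39 + 1 \cdot 8 \left(-3\right) \left(4 - 3\right) = 39 + 1 \cdot 8 \left(-3\right) 1 = 39 + 1 \left(-24\right) = 39 - 24 = 15$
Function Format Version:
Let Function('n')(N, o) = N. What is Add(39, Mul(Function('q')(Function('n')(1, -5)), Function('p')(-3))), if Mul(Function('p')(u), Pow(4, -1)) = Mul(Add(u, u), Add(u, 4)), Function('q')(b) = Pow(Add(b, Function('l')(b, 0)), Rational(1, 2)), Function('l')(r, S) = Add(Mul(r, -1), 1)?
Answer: 15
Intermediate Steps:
Function('l')(r, S) = Add(1, Mul(-1, r)) (Function('l')(r, S) = Add(Mul(-1, r), 1) = Add(1, Mul(-1, r)))
Function('q')(b) = 1 (Function('q')(b) = Pow(Add(b, Add(1, Mul(-1, b))), Rational(1, 2)) = Pow(1, Rational(1, 2)) = 1)
Function('p')(u) = Mul(8, u, Add(4, u)) (Function('p')(u) = Mul(4, Mul(Add(u, u), Add(u, 4))) = Mul(4, Mul(Mul(2, u), Add(4, u))) = Mul(4, Mul(2, u, Add(4, u))) = Mul(8, u, Add(4, u)))
Add(39, Mul(Function('q')(Function('n')(1, -5)), Function('p')(-3))) = Add(39, Mul(1, Mul(8, -3, Add(4, -3)))) = Add(39, Mul(1, Mul(8, -3, 1))) = Add(39, Mul(1, -24)) = Add(39, -24) = 15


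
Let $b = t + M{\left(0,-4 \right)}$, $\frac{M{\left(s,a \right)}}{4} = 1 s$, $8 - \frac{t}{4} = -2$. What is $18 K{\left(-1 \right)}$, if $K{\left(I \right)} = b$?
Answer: $720$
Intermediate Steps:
$t = 40$ ($t = 32 - -8 = 32 + 8 = 40$)
$M{\left(s,a \right)} = 4 s$ ($M{\left(s,a \right)} = 4 \cdot 1 s = 4 s$)
$b = 40$ ($b = 40 + 4 \cdot 0 = 40 + 0 = 40$)
$K{\left(I \right)} = 40$
$18 K{\left(-1 \right)} = 18 \cdot 40 = 720$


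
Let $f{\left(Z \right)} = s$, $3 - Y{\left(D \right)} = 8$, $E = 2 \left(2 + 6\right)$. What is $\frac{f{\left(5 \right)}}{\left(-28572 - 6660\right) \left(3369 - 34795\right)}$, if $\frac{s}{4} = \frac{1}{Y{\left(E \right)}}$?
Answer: $- \frac{1}{1384001040} \approx -7.2254 \cdot 10^{-10}$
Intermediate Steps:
$E = 16$ ($E = 2 \cdot 8 = 16$)
$Y{\left(D \right)} = -5$ ($Y{\left(D \right)} = 3 - 8 = -5$)
$s = - \frac{4}{5}$ ($s = \frac{4}{-5} = 4 \left(- \frac{1}{5}\right) = - \frac{4}{5} \approx -0.8$)
$f{\left(Z \right)} = - \frac{4}{5}$
$\frac{f{\left(5 \right)}}{\left(-28572 - 6660\right) \left(3369 - 34795\right)} = - \frac{4}{5 \left(-28572 - 6660\right) \left(3369 - 34795\right)} = - \frac{4}{5 \left(\left(-35232\right) \left(-31426\right)\right)} = - \frac{4}{5 \cdot 1107200832} = \left(- \frac{4}{5}\right) \frac{1}{1107200832} = - \frac{1}{1384001040}$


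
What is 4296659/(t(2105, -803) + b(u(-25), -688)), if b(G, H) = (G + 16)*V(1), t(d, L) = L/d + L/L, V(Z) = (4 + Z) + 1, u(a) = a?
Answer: -9044467195/112368 ≈ -80490.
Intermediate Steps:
V(Z) = 5 + Z
t(d, L) = 1 + L/d (t(d, L) = L/d + 1 = 1 + L/d)
b(G, H) = 96 + 6*G (b(G, H) = (G + 16)*(5 + 1) = (16 + G)*6 = 96 + 6*G)
4296659/(t(2105, -803) + b(u(-25), -688)) = 4296659/((-803 + 2105)/2105 + (96 + 6*(-25))) = 4296659/((1/2105)*1302 + (96 - 150)) = 4296659/(1302/2105 - 54) = 4296659/(-112368/2105) = 4296659*(-2105/112368) = -9044467195/112368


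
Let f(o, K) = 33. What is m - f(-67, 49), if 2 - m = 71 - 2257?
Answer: 2155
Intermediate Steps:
m = 2188 (m = 2 - (71 - 2257) = 2 - 1*(-2186) = 2 + 2186 = 2188)
m - f(-67, 49) = 2188 - 1*33 = 2188 - 33 = 2155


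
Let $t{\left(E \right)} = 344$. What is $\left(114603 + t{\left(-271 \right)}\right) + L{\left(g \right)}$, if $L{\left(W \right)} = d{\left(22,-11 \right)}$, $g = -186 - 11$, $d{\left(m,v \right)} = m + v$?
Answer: $114958$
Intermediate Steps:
$g = -197$ ($g = -186 - 11 = -197$)
$L{\left(W \right)} = 11$ ($L{\left(W \right)} = 22 - 11 = 11$)
$\left(114603 + t{\left(-271 \right)}\right) + L{\left(g \right)} = \left(114603 + 344\right) + 11 = 114947 + 11 = 114958$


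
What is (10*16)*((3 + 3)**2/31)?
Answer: 5760/31 ≈ 185.81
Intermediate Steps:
(10*16)*((3 + 3)**2/31) = 160*(6**2*(1/31)) = 160*(36*(1/31)) = 160*(36/31) = 5760/31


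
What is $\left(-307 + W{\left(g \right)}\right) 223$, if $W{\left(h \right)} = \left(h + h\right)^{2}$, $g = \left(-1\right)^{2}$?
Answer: $-67569$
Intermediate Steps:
$g = 1$
$W{\left(h \right)} = 4 h^{2}$ ($W{\left(h \right)} = \left(2 h\right)^{2} = 4 h^{2}$)
$\left(-307 + W{\left(g \right)}\right) 223 = \left(-307 + 4 \cdot 1^{2}\right) 223 = \left(-307 + 4 \cdot 1\right) 223 = \left(-307 + 4\right) 223 = \left(-303\right) 223 = -67569$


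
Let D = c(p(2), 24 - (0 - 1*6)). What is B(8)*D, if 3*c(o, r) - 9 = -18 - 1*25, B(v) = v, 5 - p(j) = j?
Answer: -272/3 ≈ -90.667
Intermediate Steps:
p(j) = 5 - j
c(o, r) = -34/3 (c(o, r) = 3 + (-18 - 1*25)/3 = 3 + (-18 - 25)/3 = 3 + (1/3)*(-43) = 3 - 43/3 = -34/3)
D = -34/3 ≈ -11.333
B(8)*D = 8*(-34/3) = -272/3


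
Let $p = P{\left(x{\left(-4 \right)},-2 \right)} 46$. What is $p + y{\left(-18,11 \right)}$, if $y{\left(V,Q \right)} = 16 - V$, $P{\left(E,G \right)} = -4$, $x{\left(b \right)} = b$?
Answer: $-150$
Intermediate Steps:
$p = -184$ ($p = \left(-4\right) 46 = -184$)
$p + y{\left(-18,11 \right)} = -184 + \left(16 - -18\right) = -184 + \left(16 + 18\right) = -184 + 34 = -150$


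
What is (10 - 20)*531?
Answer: -5310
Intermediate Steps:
(10 - 20)*531 = -10*531 = -5310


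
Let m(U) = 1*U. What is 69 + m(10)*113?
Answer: 1199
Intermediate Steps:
m(U) = U
69 + m(10)*113 = 69 + 10*113 = 69 + 1130 = 1199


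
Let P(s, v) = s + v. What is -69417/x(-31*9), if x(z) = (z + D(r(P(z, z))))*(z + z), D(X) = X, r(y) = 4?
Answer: -7713/17050 ≈ -0.45238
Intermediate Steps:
x(z) = 2*z*(4 + z) (x(z) = (z + 4)*(z + z) = (4 + z)*(2*z) = 2*z*(4 + z))
-69417/x(-31*9) = -69417*(-1/(558*(4 - 31*9))) = -69417*(-1/(558*(4 - 279))) = -69417/(2*(-279)*(-275)) = -69417/153450 = -69417*1/153450 = -7713/17050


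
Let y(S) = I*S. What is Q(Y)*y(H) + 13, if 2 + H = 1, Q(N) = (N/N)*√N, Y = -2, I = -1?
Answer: 13 + I*√2 ≈ 13.0 + 1.4142*I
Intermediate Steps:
Q(N) = √N (Q(N) = 1*√N = √N)
H = -1 (H = -2 + 1 = -1)
y(S) = -S
Q(Y)*y(H) + 13 = √(-2)*(-1*(-1)) + 13 = (I*√2)*1 + 13 = I*√2 + 13 = 13 + I*√2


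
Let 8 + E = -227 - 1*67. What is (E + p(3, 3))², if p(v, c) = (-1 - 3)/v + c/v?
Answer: 822649/9 ≈ 91406.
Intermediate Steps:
p(v, c) = -4/v + c/v
E = -302 (E = -8 + (-227 - 1*67) = -8 + (-227 - 67) = -8 - 294 = -302)
(E + p(3, 3))² = (-302 + (-4 + 3)/3)² = (-302 + (⅓)*(-1))² = (-302 - ⅓)² = (-907/3)² = 822649/9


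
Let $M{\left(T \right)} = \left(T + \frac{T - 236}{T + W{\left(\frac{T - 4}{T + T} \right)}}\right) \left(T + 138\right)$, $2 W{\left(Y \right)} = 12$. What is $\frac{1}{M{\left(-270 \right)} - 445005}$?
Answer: $- \frac{1}{409618} \approx -2.4413 \cdot 10^{-6}$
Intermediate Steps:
$W{\left(Y \right)} = 6$ ($W{\left(Y \right)} = \frac{1}{2} \cdot 12 = 6$)
$M{\left(T \right)} = \left(138 + T\right) \left(T + \frac{-236 + T}{6 + T}\right)$ ($M{\left(T \right)} = \left(T + \frac{T - 236}{T + 6}\right) \left(T + 138\right) = \left(T + \frac{-236 + T}{6 + T}\right) \left(138 + T\right) = \left(138 + T\right) \left(T + \frac{-236 + T}{6 + T}\right)$)
$\frac{1}{M{\left(-270 \right)} - 445005} = \frac{1}{\frac{-32568 + \left(-270\right)^{3} + 145 \left(-270\right)^{2} + 730 \left(-270\right)}{6 - 270} - 445005} = \frac{1}{\frac{-32568 - 19683000 + 145 \cdot 72900 - 197100}{-264} - 445005} = \frac{1}{- \frac{-32568 - 19683000 + 10570500 - 197100}{264} - 445005} = \frac{1}{\left(- \frac{1}{264}\right) \left(-9342168\right) - 445005} = \frac{1}{35387 - 445005} = \frac{1}{-409618} = - \frac{1}{409618}$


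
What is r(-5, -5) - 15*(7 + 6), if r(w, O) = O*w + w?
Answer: -175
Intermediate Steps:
r(w, O) = w + O*w
r(-5, -5) - 15*(7 + 6) = -5*(1 - 5) - 15*(7 + 6) = -5*(-4) - 15*13 = 20 - 195 = -175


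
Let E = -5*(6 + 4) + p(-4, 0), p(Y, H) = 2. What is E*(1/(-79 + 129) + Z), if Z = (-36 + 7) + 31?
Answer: -2424/25 ≈ -96.960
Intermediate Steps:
E = -48 (E = -5*(6 + 4) + 2 = -5*10 + 2 = -50 + 2 = -48)
Z = 2 (Z = -29 + 31 = 2)
E*(1/(-79 + 129) + Z) = -48*(1/(-79 + 129) + 2) = -48*(1/50 + 2) = -48*101/50 = -2424/25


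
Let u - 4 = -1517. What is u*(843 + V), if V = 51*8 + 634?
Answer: -2852005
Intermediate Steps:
u = -1513 (u = 4 - 1517 = -1513)
V = 1042 (V = 408 + 634 = 1042)
u*(843 + V) = -1513*(843 + 1042) = -1513*1885 = -2852005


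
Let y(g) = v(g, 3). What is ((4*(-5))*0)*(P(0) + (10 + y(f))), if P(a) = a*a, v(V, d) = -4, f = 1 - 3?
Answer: 0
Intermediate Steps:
f = -2
y(g) = -4
P(a) = a²
((4*(-5))*0)*(P(0) + (10 + y(f))) = ((4*(-5))*0)*(0² + (10 - 4)) = (-20*0)*(0 + 6) = 0*6 = 0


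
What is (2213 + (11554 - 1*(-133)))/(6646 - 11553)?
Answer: -13900/4907 ≈ -2.8327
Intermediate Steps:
(2213 + (11554 - 1*(-133)))/(6646 - 11553) = (2213 + (11554 + 133))/(-4907) = (2213 + 11687)*(-1/4907) = 13900*(-1/4907) = -13900/4907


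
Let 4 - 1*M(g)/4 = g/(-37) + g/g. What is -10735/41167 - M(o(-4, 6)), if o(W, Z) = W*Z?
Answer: -14723311/1523179 ≈ -9.6662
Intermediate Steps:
M(g) = 12 + 4*g/37 (M(g) = 16 - 4*(g/(-37) + g/g) = 16 - 4*(g*(-1/37) + 1) = 16 - 4*(-g/37 + 1) = 16 - 4*(1 - g/37) = 16 + (-4 + 4*g/37) = 12 + 4*g/37)
-10735/41167 - M(o(-4, 6)) = -10735/41167 - (12 + 4*(-4*6)/37) = -10735*1/41167 - (12 + (4/37)*(-24)) = -10735/41167 - (12 - 96/37) = -10735/41167 - 1*348/37 = -10735/41167 - 348/37 = -14723311/1523179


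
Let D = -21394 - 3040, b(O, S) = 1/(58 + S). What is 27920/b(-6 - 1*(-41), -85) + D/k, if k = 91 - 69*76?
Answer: -3884513086/5153 ≈ -7.5384e+5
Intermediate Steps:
D = -24434
k = -5153 (k = 91 - 5244 = -5153)
27920/b(-6 - 1*(-41), -85) + D/k = 27920/(1/(58 - 85)) - 24434/(-5153) = 27920/(1/(-27)) - 24434*(-1/5153) = 27920/(-1/27) + 24434/5153 = 27920*(-27) + 24434/5153 = -753840 + 24434/5153 = -3884513086/5153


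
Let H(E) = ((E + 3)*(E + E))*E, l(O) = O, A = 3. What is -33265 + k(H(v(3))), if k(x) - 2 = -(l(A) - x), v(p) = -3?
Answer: -33266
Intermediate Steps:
H(E) = 2*E²*(3 + E) (H(E) = ((3 + E)*(2*E))*E = (2*E*(3 + E))*E = 2*E²*(3 + E))
k(x) = -1 + x (k(x) = 2 - (3 - x) = 2 + (-3 + x) = -1 + x)
-33265 + k(H(v(3))) = -33265 + (-1 + 2*(-3)²*(3 - 3)) = -33265 + (-1 + 2*9*0) = -33265 + (-1 + 0) = -33265 - 1 = -33266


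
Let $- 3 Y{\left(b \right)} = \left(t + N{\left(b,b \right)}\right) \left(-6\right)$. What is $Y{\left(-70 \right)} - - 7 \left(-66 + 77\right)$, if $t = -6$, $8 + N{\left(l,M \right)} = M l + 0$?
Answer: $9849$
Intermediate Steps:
$N{\left(l,M \right)} = -8 + M l$ ($N{\left(l,M \right)} = -8 + \left(M l + 0\right) = -8 + M l$)
$Y{\left(b \right)} = -28 + 2 b^{2}$ ($Y{\left(b \right)} = - \frac{\left(-6 + \left(-8 + b b\right)\right) \left(-6\right)}{3} = - \frac{\left(-6 + \left(-8 + b^{2}\right)\right) \left(-6\right)}{3} = - \frac{\left(-14 + b^{2}\right) \left(-6\right)}{3} = - \frac{84 - 6 b^{2}}{3} = -28 + 2 b^{2}$)
$Y{\left(-70 \right)} - - 7 \left(-66 + 77\right) = \left(-28 + 2 \left(-70\right)^{2}\right) - - 7 \left(-66 + 77\right) = \left(-28 + 2 \cdot 4900\right) - \left(-7\right) 11 = \left(-28 + 9800\right) - -77 = 9772 + 77 = 9849$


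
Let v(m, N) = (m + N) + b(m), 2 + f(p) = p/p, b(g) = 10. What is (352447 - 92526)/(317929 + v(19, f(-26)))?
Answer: 259921/317957 ≈ 0.81747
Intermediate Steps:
f(p) = -1 (f(p) = -2 + p/p = -2 + 1 = -1)
v(m, N) = 10 + N + m (v(m, N) = (m + N) + 10 = (N + m) + 10 = 10 + N + m)
(352447 - 92526)/(317929 + v(19, f(-26))) = (352447 - 92526)/(317929 + (10 - 1 + 19)) = 259921/(317929 + 28) = 259921/317957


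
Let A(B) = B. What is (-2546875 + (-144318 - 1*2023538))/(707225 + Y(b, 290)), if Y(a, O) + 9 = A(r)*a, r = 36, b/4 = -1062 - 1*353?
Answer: -4714731/503456 ≈ -9.3647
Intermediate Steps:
b = -5660 (b = 4*(-1062 - 1*353) = 4*(-1062 - 353) = 4*(-1415) = -5660)
Y(a, O) = -9 + 36*a
(-2546875 + (-144318 - 1*2023538))/(707225 + Y(b, 290)) = (-2546875 + (-144318 - 1*2023538))/(707225 + (-9 + 36*(-5660))) = (-2546875 + (-144318 - 2023538))/(707225 + (-9 - 203760)) = (-2546875 - 2167856)/(707225 - 203769) = -4714731/503456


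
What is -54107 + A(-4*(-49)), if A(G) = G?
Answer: -53911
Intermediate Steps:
-54107 + A(-4*(-49)) = -54107 - 4*(-49) = -54107 + 196 = -53911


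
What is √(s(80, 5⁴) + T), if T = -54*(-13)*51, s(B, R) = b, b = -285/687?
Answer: √1877470927/229 ≈ 189.21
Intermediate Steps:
b = -95/229 (b = -285*1/687 = -95/229 ≈ -0.41485)
s(B, R) = -95/229
T = 35802 (T = 702*51 = 35802)
√(s(80, 5⁴) + T) = √(-95/229 + 35802) = √(8198563/229) = √1877470927/229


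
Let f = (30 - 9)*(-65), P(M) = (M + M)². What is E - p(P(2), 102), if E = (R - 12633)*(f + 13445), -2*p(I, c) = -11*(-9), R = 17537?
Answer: 118480739/2 ≈ 5.9240e+7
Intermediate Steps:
P(M) = 4*M² (P(M) = (2*M)² = 4*M²)
f = -1365 (f = 21*(-65) = -1365)
p(I, c) = -99/2 (p(I, c) = -(-11)*(-9)/2 = -½*99 = -99/2)
E = 59240320 (E = (17537 - 12633)*(-1365 + 13445) = 4904*12080 = 59240320)
E - p(P(2), 102) = 59240320 - 1*(-99/2) = 59240320 + 99/2 = 118480739/2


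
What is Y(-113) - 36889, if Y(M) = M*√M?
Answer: -36889 - 113*I*√113 ≈ -36889.0 - 1201.2*I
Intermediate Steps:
Y(M) = M^(3/2)
Y(-113) - 36889 = (-113)^(3/2) - 36889 = -113*I*√113 - 36889 = -36889 - 113*I*√113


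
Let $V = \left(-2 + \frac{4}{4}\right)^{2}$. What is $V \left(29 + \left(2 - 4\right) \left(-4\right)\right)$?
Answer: $37$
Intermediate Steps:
$V = 1$ ($V = \left(-2 + 4 \cdot \frac{1}{4}\right)^{2} = \left(-2 + 1\right)^{2} = \left(-1\right)^{2} = 1$)
$V \left(29 + \left(2 - 4\right) \left(-4\right)\right) = 1 \left(29 + \left(2 - 4\right) \left(-4\right)\right) = 1 \left(29 - -8\right) = 1 \left(29 + 8\right) = 1 \cdot 37 = 37$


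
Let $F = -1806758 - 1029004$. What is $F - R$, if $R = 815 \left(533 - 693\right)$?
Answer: $-2705362$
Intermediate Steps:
$R = -130400$ ($R = 815 \left(-160\right) = -130400$)
$F = -2835762$
$F - R = -2835762 - -130400 = -2835762 + 130400 = -2705362$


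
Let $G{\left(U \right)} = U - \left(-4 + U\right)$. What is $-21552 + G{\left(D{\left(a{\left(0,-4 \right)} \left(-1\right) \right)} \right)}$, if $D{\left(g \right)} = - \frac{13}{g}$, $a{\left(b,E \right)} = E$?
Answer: $-21548$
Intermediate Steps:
$G{\left(U \right)} = 4$
$-21552 + G{\left(D{\left(a{\left(0,-4 \right)} \left(-1\right) \right)} \right)} = -21552 + 4 = -21548$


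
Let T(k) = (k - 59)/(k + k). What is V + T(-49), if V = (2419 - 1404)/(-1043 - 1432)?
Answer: 16783/24255 ≈ 0.69194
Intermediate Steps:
T(k) = (-59 + k)/(2*k) (T(k) = (-59 + k)/((2*k)) = (-59 + k)*(1/(2*k)) = (-59 + k)/(2*k))
V = -203/495 (V = 1015/(-2475) = 1015*(-1/2475) = -203/495 ≈ -0.41010)
V + T(-49) = -203/495 + (1/2)*(-59 - 49)/(-49) = -203/495 + (1/2)*(-1/49)*(-108) = -203/495 + 54/49 = 16783/24255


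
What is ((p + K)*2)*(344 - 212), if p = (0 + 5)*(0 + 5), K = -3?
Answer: 5808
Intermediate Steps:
p = 25 (p = 5*5 = 25)
((p + K)*2)*(344 - 212) = ((25 - 3)*2)*(344 - 212) = (22*2)*132 = 44*132 = 5808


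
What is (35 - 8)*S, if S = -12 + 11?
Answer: -27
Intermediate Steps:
S = -1
(35 - 8)*S = (35 - 8)*(-1) = 27*(-1) = -27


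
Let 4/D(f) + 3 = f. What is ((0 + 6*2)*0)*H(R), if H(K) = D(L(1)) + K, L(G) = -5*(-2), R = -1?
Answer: 0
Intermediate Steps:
L(G) = 10
D(f) = 4/(-3 + f)
H(K) = 4/7 + K (H(K) = 4/(-3 + 10) + K = 4/7 + K)
((0 + 6*2)*0)*H(R) = ((0 + 6*2)*0)*(4/7 - 1) = ((0 + 12)*0)*(-3/7) = (12*0)*(-3/7) = 0*(-3/7) = 0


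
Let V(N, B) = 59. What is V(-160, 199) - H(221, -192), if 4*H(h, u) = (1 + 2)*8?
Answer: 53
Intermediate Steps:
H(h, u) = 6 (H(h, u) = ((1 + 2)*8)/4 = (3*8)/4 = (¼)*24 = 6)
V(-160, 199) - H(221, -192) = 59 - 1*6 = 59 - 6 = 53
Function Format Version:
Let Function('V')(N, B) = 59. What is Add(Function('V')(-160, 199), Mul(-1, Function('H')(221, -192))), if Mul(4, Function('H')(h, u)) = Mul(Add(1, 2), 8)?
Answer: 53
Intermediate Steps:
Function('H')(h, u) = 6 (Function('H')(h, u) = Mul(Rational(1, 4), Mul(Add(1, 2), 8)) = Mul(Rational(1, 4), Mul(3, 8)) = Mul(Rational(1, 4), 24) = 6)
Add(Function('V')(-160, 199), Mul(-1, Function('H')(221, -192))) = Add(59, Mul(-1, 6)) = Add(59, -6) = 53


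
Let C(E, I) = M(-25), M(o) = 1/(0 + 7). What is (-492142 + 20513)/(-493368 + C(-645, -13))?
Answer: 3301403/3453575 ≈ 0.95594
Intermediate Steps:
M(o) = ⅐ (M(o) = 1/7 = ⅐)
C(E, I) = ⅐
(-492142 + 20513)/(-493368 + C(-645, -13)) = (-492142 + 20513)/(-493368 + ⅐) = -471629/(-3453575/7) = -471629*(-7/3453575) = 3301403/3453575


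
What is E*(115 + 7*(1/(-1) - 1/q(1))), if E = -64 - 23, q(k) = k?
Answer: -8787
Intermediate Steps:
E = -87
E*(115 + 7*(1/(-1) - 1/q(1))) = -87*(115 + 7*(1/(-1) - 1/1)) = -87*(115 + 7*(1*(-1) - 1*1)) = -87*(115 + 7*(-1 - 1)) = -87*(115 + 7*(-2)) = -87*(115 - 14) = -87*101 = -8787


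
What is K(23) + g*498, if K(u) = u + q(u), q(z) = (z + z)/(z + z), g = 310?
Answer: 154404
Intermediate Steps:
q(z) = 1 (q(z) = (2*z)/((2*z)) = (2*z)*(1/(2*z)) = 1)
K(u) = 1 + u (K(u) = u + 1 = 1 + u)
K(23) + g*498 = (1 + 23) + 310*498 = 24 + 154380 = 154404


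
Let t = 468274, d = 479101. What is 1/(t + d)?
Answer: 1/947375 ≈ 1.0555e-6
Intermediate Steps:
1/(t + d) = 1/(468274 + 479101) = 1/947375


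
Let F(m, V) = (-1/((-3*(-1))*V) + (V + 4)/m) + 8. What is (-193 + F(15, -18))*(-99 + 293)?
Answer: -4869109/135 ≈ -36068.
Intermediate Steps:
F(m, V) = 8 - 1/(3*V) + (4 + V)/m (F(m, V) = (-1/(3*V) + (4 + V)/m) + 8 = 8 - 1/(3*V) + (4 + V)/m)
(-193 + F(15, -18))*(-99 + 293) = (-193 + (8 + 4/15 - ⅓/(-18) - 18/15))*(-99 + 293) = (-193 + (8 + 4*(1/15) - ⅓*(-1/18) - 18*1/15))*194 = (-193 + (8 + 4/15 + 1/54 - 6/5))*194 = (-193 + 1913/270)*194 = -50197/270*194 = -4869109/135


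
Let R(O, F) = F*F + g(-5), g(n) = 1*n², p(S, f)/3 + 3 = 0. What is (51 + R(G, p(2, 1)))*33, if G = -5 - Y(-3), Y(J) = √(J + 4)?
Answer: 5181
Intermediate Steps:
Y(J) = √(4 + J)
G = -6 (G = -5 - √(4 - 3) = -5 - √1 = -5 - 1*1 = -5 - 1 = -6)
p(S, f) = -9 (p(S, f) = -9 + 3*0 = -9 + 0 = -9)
g(n) = n²
R(O, F) = 25 + F² (R(O, F) = F*F + (-5)² = F² + 25 = 25 + F²)
(51 + R(G, p(2, 1)))*33 = (51 + (25 + (-9)²))*33 = (51 + (25 + 81))*33 = (51 + 106)*33 = 157*33 = 5181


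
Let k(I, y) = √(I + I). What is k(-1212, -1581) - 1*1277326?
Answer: -1277326 + 2*I*√606 ≈ -1.2773e+6 + 49.234*I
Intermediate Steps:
k(I, y) = √2*√I (k(I, y) = √(2*I) = √2*√I)
k(-1212, -1581) - 1*1277326 = √2*√(-1212) - 1*1277326 = √2*(2*I*√303) - 1277326 = 2*I*√606 - 1277326 = -1277326 + 2*I*√606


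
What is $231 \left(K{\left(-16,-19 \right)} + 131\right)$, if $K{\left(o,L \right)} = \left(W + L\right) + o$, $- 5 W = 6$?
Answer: $\frac{109494}{5} \approx 21899.0$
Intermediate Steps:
$W = - \frac{6}{5}$ ($W = \left(- \frac{1}{5}\right) 6 = - \frac{6}{5} \approx -1.2$)
$K{\left(o,L \right)} = - \frac{6}{5} + L + o$ ($K{\left(o,L \right)} = \left(- \frac{6}{5} + L\right) + o = - \frac{6}{5} + L + o$)
$231 \left(K{\left(-16,-19 \right)} + 131\right) = 231 \left(\left(- \frac{6}{5} - 19 - 16\right) + 131\right) = 231 \left(- \frac{181}{5} + 131\right) = 231 \cdot \frac{474}{5} = \frac{109494}{5}$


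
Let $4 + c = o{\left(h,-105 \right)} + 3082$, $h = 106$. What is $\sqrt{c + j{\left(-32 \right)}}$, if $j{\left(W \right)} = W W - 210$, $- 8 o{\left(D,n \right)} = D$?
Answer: $\frac{\sqrt{15515}}{2} \approx 62.28$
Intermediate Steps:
$o{\left(D,n \right)} = - \frac{D}{8}$
$j{\left(W \right)} = -210 + W^{2}$ ($j{\left(W \right)} = W^{2} - 210 = -210 + W^{2}$)
$c = \frac{12259}{4}$ ($c = -4 + \left(\left(- \frac{1}{8}\right) 106 + 3082\right) = -4 + \left(- \frac{53}{4} + 3082\right) = -4 + \frac{12275}{4} = \frac{12259}{4} \approx 3064.8$)
$\sqrt{c + j{\left(-32 \right)}} = \sqrt{\frac{12259}{4} - \left(210 - \left(-32\right)^{2}\right)} = \sqrt{\frac{12259}{4} + \left(-210 + 1024\right)} = \sqrt{\frac{12259}{4} + 814} = \sqrt{\frac{15515}{4}} = \frac{\sqrt{15515}}{2}$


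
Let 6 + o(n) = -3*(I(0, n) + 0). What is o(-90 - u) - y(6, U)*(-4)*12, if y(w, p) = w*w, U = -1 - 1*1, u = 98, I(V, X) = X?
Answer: 2286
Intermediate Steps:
U = -2 (U = -1 - 1 = -2)
y(w, p) = w²
o(n) = -6 - 3*n (o(n) = -6 - 3*(n + 0) = -6 - 3*n)
o(-90 - u) - y(6, U)*(-4)*12 = (-6 - 3*(-90 - 1*98)) - 6²*(-4)*12 = (-6 - 3*(-90 - 98)) - 36*(-4)*12 = (-6 - 3*(-188)) - (-144)*12 = (-6 + 564) - 1*(-1728) = 558 + 1728 = 2286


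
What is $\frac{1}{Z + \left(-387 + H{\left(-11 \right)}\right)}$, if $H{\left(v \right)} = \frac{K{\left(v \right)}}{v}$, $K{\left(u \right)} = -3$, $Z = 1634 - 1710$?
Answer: $- \frac{11}{5090} \approx -0.0021611$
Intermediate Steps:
$Z = -76$
$H{\left(v \right)} = - \frac{3}{v}$
$\frac{1}{Z + \left(-387 + H{\left(-11 \right)}\right)} = \frac{1}{-76 - \left(387 + \frac{3}{-11}\right)} = \frac{1}{-76 - \frac{4254}{11}} = \frac{1}{- \frac{5090}{11}} = - \frac{11}{5090}$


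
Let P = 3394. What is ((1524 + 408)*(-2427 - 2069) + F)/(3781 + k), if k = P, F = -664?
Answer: -8686936/7175 ≈ -1210.7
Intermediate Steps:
k = 3394
((1524 + 408)*(-2427 - 2069) + F)/(3781 + k) = ((1524 + 408)*(-2427 - 2069) - 664)/(3781 + 3394) = (1932*(-4496) - 664)/7175 = (-8686272 - 664)*(1/7175) = -8686936*1/7175 = -8686936/7175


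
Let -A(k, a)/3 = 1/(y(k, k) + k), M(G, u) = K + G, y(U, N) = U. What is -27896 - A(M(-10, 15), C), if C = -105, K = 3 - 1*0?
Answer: -390547/14 ≈ -27896.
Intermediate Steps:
K = 3 (K = 3 + 0 = 3)
M(G, u) = 3 + G
A(k, a) = -3/(2*k) (A(k, a) = -3/(k + k) = -3*1/(2*k) = -3/(2*k))
-27896 - A(M(-10, 15), C) = -27896 - (-3)/(2*(3 - 10)) = -27896 - (-3)/(2*(-7)) = -27896 - (-3)*(-1)/(2*7) = -27896 - 1*3/14 = -27896 - 3/14 = -390547/14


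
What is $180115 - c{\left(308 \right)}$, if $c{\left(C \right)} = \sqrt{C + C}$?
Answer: $180115 - 2 \sqrt{154} \approx 1.8009 \cdot 10^{5}$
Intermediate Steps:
$c{\left(C \right)} = \sqrt{2} \sqrt{C}$ ($c{\left(C \right)} = \sqrt{2 C} = \sqrt{2} \sqrt{C}$)
$180115 - c{\left(308 \right)} = 180115 - \sqrt{2} \sqrt{308} = 180115 - \sqrt{2} \cdot 2 \sqrt{77} = 180115 - 2 \sqrt{154}$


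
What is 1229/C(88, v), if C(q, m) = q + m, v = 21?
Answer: 1229/109 ≈ 11.275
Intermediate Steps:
C(q, m) = m + q
1229/C(88, v) = 1229/(21 + 88) = 1229/109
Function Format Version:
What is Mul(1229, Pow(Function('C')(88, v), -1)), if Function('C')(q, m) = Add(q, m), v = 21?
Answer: Rational(1229, 109) ≈ 11.275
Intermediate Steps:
Function('C')(q, m) = Add(m, q)
Mul(1229, Pow(Function('C')(88, v), -1)) = Mul(1229, Pow(Add(21, 88), -1)) = Mul(1229, Pow(109, -1)) = Mul(1229, Rational(1, 109)) = Rational(1229, 109)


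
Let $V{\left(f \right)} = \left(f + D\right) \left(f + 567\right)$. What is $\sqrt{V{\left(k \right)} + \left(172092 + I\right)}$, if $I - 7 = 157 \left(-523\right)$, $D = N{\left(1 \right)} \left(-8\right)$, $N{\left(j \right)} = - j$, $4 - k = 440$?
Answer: $8 \sqrt{530} \approx 184.17$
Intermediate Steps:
$k = -436$ ($k = 4 - 440 = -436$)
$D = 8$ ($D = \left(-1\right) 1 \left(-8\right) = \left(-1\right) \left(-8\right) = 8$)
$I = -82104$ ($I = 7 + 157 \left(-523\right) = 7 - 82111 = -82104$)
$V{\left(f \right)} = \left(8 + f\right) \left(567 + f\right)$ ($V{\left(f \right)} = \left(f + 8\right) \left(f + 567\right) = \left(8 + f\right) \left(567 + f\right)$)
$\sqrt{V{\left(k \right)} + \left(172092 + I\right)} = \sqrt{\left(4536 + \left(-436\right)^{2} + 575 \left(-436\right)\right) + \left(172092 - 82104\right)} = \sqrt{\left(4536 + 190096 - 250700\right) + 89988} = \sqrt{-56068 + 89988} = \sqrt{33920} = 8 \sqrt{530}$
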